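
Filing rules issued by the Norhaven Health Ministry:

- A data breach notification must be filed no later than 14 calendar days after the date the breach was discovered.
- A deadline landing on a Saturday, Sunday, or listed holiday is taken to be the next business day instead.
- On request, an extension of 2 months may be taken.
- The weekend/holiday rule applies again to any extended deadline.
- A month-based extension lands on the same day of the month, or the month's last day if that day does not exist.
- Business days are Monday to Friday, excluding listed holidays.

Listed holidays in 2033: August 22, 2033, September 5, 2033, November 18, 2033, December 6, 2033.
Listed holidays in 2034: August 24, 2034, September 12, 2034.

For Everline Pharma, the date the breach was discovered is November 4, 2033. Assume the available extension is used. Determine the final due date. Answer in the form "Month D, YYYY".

January 23, 2034

From November 4, 2033, 14 calendar days later is November 18, 2033.
November 18, 2033 is a listed holiday, so it moves to the next business day, November 21, 2033 (Monday).
Add 2 months to November 21, 2033: January 21, 2034.
Because January 21, 2034 is a Saturday, the deadline becomes January 23, 2034 (Monday).
So the filing is due January 23, 2034.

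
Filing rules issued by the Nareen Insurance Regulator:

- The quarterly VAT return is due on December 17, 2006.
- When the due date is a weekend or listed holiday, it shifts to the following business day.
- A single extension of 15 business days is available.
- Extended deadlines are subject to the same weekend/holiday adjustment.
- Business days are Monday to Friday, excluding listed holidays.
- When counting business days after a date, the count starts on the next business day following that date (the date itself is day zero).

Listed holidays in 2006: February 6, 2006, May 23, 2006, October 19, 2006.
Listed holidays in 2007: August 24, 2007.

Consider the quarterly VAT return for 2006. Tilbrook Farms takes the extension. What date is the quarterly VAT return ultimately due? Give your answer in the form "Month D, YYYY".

January 8, 2007

Start from the fixed due date, December 17, 2006.
December 17, 2006 is a Sunday; the next business day is December 18, 2006 (Monday).
The 15-business-day extension runs from December 18, 2006 to January 8, 2007.
January 8, 2007 falls on a Monday, which is a business day, so no adjustment is needed.
Final deadline: January 8, 2007.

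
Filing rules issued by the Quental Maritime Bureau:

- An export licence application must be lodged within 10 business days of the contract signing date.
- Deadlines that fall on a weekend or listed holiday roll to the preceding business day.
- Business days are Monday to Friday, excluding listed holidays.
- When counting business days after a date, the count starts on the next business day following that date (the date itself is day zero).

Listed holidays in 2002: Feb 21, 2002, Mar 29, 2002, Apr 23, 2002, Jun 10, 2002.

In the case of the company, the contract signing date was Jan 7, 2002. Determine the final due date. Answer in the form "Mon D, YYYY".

Jan 21, 2002

10 business days after Jan 7, 2002, excluding weekends and holidays, is Jan 21, 2002.
Jan 21, 2002 (Monday) is already a business day.
Deadline: Jan 21, 2002.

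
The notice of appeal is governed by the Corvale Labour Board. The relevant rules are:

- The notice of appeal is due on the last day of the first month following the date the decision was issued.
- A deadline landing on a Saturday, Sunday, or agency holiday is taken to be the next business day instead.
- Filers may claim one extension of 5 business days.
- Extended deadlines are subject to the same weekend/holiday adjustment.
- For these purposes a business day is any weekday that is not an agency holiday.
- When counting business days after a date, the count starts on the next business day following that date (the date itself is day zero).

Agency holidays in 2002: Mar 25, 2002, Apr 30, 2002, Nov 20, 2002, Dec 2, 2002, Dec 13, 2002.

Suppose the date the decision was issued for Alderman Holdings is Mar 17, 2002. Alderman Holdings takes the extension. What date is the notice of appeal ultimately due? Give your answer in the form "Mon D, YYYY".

May 8, 2002

1 month after Mar 17, 2002 falls in April 2002; the last day of that month is Apr 30, 2002.
Apr 30, 2002 is a listed holiday, so it moves to the next business day, May 1, 2002 (Wednesday).
Applying the 5-business-day extension: 5 business days after May 1, 2002 is May 8, 2002.
May 8, 2002 is a Wednesday and not a listed holiday, so it stands.
Deadline: May 8, 2002.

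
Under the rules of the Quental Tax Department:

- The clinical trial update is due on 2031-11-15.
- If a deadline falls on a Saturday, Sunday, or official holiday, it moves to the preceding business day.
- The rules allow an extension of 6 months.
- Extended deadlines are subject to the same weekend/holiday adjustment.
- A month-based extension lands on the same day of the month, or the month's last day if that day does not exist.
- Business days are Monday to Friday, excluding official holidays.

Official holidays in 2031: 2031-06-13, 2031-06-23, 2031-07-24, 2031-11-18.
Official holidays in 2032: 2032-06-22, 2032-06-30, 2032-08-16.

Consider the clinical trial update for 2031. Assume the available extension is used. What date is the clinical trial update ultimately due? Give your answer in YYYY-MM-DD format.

2032-05-14

Start from the fixed due date, 2031-11-15.
2031-11-15 falls on a Saturday. Rolling to the preceding business day gives 2031-11-14, a Friday.
Add 6 months to 2031-11-14: 2032-05-14.
Since 2032-05-14 is a Friday and not a holiday, the date is unchanged.
Deadline: 2032-05-14.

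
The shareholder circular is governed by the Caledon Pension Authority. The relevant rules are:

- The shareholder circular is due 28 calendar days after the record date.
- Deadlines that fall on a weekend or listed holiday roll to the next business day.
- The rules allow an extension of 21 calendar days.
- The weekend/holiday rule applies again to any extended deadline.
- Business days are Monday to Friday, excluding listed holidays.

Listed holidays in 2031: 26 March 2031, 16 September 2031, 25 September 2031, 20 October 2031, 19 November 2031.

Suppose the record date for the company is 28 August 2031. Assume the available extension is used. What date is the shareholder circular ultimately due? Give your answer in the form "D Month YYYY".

17 October 2031

Adding 28 calendar days to 28 August 2031 gives 25 September 2031.
Because 25 September 2031 is a listed holiday, the deadline becomes 26 September 2031 (Friday).
The 21-calendar-day extension moves the deadline from 26 September 2031 to 17 October 2031.
17 October 2031 (Friday) is already a business day.
The final due date is 17 October 2031.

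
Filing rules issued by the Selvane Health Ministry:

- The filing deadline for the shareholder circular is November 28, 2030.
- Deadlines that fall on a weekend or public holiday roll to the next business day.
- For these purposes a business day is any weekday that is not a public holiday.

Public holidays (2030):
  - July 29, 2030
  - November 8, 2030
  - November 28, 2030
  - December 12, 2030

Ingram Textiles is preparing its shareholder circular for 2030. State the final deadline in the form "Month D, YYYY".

November 29, 2030

The statutory due date is November 28, 2030.
November 28, 2030 is a listed holiday, so it moves to the next business day, November 29, 2030 (Friday).
So the filing is due November 29, 2030.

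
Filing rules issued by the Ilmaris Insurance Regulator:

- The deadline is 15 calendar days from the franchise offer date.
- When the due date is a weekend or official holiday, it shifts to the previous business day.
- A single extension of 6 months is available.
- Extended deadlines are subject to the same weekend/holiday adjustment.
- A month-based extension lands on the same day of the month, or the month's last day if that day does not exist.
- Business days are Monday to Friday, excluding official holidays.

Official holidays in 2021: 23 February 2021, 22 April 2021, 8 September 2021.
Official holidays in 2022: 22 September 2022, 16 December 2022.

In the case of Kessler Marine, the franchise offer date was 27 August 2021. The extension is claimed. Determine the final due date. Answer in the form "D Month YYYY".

10 March 2022

From 27 August 2021, 15 calendar days later is 11 September 2021.
11 September 2021 is a Saturday, so it moves to the preceding business day, 10 September 2021 (Friday).
Add 6 months to 10 September 2021: 10 March 2022.
Since 10 March 2022 is a Thursday and not a holiday, the date is unchanged.
The final due date is 10 March 2022.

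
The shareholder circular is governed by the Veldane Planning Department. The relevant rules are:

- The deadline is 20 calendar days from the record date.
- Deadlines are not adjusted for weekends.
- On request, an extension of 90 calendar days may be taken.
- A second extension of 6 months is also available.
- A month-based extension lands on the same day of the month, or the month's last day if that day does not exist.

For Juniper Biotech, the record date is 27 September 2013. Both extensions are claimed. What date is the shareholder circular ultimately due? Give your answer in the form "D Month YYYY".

15 July 2014

Adding 20 calendar days to 27 September 2013 gives 17 October 2013.
No adjustment is made for weekends or holidays, so 17 October 2013 stands.
With the 90-day extension, 17 October 2013 becomes 15 January 2014.
No adjustment is made for weekends or holidays, so 15 January 2014 stands.
Applying the 6 months extension: 6 months after 15 January 2014 is 15 July 2014.
No adjustment is made for weekends or holidays, so 15 July 2014 stands.
Final deadline: 15 July 2014.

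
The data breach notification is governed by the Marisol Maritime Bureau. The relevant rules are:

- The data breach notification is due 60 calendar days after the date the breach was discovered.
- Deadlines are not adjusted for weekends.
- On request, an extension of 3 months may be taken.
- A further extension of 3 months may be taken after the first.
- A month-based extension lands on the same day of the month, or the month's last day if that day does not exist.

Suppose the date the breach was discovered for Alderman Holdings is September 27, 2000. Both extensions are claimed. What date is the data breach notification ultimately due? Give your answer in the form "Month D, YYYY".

Adding 60 calendar days to September 27, 2000 gives November 26, 2000.
November 26, 2000 falls on a Sunday. The rules make no weekend/holiday allowance, so it remains November 26, 2000.
The 3 months extension carries November 26, 2000 to February 26, 2001.
February 26, 2001 is a Monday; no weekend or holiday adjustment applies.
Add 3 months to February 26, 2001: May 26, 2001.
May 26, 2001 falls on a Saturday. The rules make no weekend/holiday allowance, so it remains May 26, 2001.
The final due date is May 26, 2001.

May 26, 2001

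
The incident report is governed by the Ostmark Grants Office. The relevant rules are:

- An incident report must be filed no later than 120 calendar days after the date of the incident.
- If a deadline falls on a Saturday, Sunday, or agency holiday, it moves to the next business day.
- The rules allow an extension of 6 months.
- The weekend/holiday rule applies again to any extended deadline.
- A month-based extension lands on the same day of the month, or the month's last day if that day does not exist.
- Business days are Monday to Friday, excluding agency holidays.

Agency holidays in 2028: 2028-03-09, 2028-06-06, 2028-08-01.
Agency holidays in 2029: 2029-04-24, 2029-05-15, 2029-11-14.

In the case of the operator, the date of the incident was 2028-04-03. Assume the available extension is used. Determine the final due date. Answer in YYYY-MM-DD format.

120 calendar days after 2028-04-03 is 2028-08-01.
2028-08-01 is a listed holiday, so it moves to the next business day, 2028-08-02 (Wednesday).
Add 6 months to 2028-08-02: 2029-02-02.
2029-02-02 is a Friday and not a listed holiday, so it stands.
Final deadline: 2029-02-02.

2029-02-02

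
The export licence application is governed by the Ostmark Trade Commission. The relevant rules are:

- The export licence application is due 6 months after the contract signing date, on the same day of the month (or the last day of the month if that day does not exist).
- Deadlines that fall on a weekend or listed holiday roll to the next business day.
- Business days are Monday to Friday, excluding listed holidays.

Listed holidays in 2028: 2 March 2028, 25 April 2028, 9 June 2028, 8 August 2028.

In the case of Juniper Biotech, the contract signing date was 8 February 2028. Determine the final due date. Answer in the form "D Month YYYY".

9 August 2028

Moving 6 months forward from 8 February 2028 on the corresponding day gives 8 August 2028.
8 August 2028 is a listed holiday, so it moves to the next business day, 9 August 2028 (Wednesday).
The final due date is 9 August 2028.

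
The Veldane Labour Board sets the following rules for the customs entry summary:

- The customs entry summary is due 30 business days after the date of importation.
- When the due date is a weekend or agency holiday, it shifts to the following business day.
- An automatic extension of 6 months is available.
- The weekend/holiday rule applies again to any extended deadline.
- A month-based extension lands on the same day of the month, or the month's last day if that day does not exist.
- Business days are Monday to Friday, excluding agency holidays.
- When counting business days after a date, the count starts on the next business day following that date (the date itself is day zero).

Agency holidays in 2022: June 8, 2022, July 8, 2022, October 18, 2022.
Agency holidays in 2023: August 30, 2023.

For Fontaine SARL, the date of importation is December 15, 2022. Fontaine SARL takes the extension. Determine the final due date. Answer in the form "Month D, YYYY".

July 26, 2023

Starting the day after December 15, 2022 and counting 30 business days lands on January 26, 2023.
January 26, 2023 is a Thursday and not a listed holiday, so it stands.
The 6 months extension carries January 26, 2023 to July 26, 2023.
Since July 26, 2023 is a Wednesday and not a holiday, the date is unchanged.
The final due date is July 26, 2023.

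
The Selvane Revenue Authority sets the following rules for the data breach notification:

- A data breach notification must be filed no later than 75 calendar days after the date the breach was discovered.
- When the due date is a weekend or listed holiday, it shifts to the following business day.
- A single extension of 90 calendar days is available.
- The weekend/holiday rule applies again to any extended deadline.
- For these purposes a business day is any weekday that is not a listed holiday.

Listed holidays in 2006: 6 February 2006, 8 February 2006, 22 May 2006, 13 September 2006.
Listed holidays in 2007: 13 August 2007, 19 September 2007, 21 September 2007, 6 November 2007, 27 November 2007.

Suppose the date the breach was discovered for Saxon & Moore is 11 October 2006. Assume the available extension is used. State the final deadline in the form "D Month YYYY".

26 March 2007

Adding 75 calendar days to 11 October 2006 gives 25 December 2006.
25 December 2006 falls on a Monday, which is a business day, so no adjustment is needed.
With the 90-day extension, 25 December 2006 becomes 25 March 2007.
25 March 2007 is a Sunday; the next business day is 26 March 2007 (Monday).
Final deadline: 26 March 2007.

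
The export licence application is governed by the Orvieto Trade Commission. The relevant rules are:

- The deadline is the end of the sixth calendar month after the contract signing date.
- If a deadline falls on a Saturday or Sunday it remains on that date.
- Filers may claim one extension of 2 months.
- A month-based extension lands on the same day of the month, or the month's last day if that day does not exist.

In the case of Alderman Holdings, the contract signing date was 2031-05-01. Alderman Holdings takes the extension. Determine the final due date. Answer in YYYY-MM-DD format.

6 months after 2031-05-01 falls in November 2031; the last day of that month is 2031-11-30.
2031-11-30 falls on a Sunday. The rules make no weekend/holiday allowance, so it remains 2031-11-30.
Add 2 months to 2031-11-30: 2032-01-30.
2032-01-30 is a Friday; no weekend or holiday adjustment applies.
Deadline: 2032-01-30.

2032-01-30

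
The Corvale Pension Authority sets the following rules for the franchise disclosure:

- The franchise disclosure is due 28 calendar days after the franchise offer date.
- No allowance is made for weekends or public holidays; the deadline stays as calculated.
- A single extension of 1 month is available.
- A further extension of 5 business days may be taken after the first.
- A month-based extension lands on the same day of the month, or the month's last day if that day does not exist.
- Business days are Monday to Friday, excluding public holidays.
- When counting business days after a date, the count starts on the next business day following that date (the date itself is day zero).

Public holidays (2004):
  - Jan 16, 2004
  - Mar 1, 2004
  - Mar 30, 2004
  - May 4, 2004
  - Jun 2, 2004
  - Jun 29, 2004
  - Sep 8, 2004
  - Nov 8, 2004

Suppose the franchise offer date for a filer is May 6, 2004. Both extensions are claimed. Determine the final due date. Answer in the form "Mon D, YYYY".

Trigger date May 6, 2004 + 28 calendar days = Jun 3, 2004.
No adjustment is made for weekends or holidays, so Jun 3, 2004 stands.
The 1 month extension carries Jun 3, 2004 to Jul 3, 2004.
Jul 3, 2004 falls on a Saturday. The rules make no weekend/holiday allowance, so it remains Jul 3, 2004.
Applying the 5-business-day extension: 5 business days after Jul 3, 2004 is Jul 9, 2004.
Jul 9, 2004 falls on a Friday. The rules make no weekend/holiday allowance, so it remains Jul 9, 2004.
Final deadline: Jul 9, 2004.

Jul 9, 2004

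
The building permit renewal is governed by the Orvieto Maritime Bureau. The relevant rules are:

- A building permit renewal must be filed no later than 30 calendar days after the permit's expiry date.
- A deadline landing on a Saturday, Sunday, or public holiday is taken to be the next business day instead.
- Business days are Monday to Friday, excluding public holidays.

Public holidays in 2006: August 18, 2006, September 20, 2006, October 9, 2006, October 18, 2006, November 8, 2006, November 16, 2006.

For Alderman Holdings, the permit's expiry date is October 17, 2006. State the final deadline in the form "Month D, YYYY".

November 17, 2006

Trigger date October 17, 2006 + 30 calendar days = November 16, 2006.
November 16, 2006 is a listed holiday, so it moves to the next business day, November 17, 2006 (Friday).
Deadline: November 17, 2006.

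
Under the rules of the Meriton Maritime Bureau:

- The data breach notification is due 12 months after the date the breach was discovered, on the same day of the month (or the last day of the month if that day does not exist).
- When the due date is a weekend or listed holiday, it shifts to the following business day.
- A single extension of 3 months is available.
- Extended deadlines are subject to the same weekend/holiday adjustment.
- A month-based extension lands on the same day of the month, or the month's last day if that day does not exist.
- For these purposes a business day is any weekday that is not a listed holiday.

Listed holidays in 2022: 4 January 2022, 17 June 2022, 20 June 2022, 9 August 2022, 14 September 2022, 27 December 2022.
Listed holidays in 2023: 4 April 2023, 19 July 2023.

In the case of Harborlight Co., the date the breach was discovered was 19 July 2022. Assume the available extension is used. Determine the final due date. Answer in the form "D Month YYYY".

20 October 2023

12 months after 19 July 2022, on the same day of the month, is 19 July 2023.
19 July 2023 falls on a listed holiday. Rolling to the next business day gives 20 July 2023, a Thursday.
Applying the 3 months extension: 3 months after 20 July 2023 is 20 October 2023.
Since 20 October 2023 is a Friday and not a holiday, the date is unchanged.
Deadline: 20 October 2023.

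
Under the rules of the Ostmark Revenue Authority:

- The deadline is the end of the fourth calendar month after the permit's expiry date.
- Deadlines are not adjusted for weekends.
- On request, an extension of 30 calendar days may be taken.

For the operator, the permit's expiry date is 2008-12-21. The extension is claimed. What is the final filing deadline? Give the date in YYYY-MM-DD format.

4 months after 2008-12-21 is April 2009; that month ends on 2009-04-30.
2009-04-30 falls on a Thursday. The rules make no weekend/holiday allowance, so it remains 2009-04-30.
With the 30-day extension, 2009-04-30 becomes 2009-05-30.
No adjustment is made for weekends or holidays, so 2009-05-30 stands.
The final due date is 2009-05-30.

2009-05-30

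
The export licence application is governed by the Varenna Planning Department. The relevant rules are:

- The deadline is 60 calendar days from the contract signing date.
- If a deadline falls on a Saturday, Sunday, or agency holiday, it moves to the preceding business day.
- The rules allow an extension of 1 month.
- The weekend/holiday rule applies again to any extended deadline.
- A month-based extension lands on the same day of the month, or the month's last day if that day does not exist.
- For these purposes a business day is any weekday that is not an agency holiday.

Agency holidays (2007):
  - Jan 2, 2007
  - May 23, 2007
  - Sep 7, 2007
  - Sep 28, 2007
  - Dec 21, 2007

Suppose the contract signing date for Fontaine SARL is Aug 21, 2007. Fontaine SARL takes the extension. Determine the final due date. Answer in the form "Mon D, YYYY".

Nov 19, 2007

Trigger date Aug 21, 2007 + 60 calendar days = Oct 20, 2007.
Oct 20, 2007 is a Saturday; the preceding business day is Oct 19, 2007 (Friday).
Applying the 1 month extension: 1 month after Oct 19, 2007 is Nov 19, 2007.
Nov 19, 2007 is a Monday and not a listed holiday, so it stands.
So the filing is due Nov 19, 2007.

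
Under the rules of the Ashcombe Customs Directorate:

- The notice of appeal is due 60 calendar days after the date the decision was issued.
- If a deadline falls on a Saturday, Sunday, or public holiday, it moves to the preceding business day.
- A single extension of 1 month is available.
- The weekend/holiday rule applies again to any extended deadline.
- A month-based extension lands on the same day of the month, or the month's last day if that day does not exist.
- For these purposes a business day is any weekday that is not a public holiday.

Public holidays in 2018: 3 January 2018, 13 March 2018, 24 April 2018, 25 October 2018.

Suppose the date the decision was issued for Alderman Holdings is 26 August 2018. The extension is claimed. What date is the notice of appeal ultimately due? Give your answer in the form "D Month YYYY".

23 November 2018

Adding 60 calendar days to 26 August 2018 gives 25 October 2018.
25 October 2018 falls on a listed holiday. Rolling to the preceding business day gives 24 October 2018, a Wednesday.
Add 1 month to 24 October 2018: 24 November 2018.
Because 24 November 2018 is a Saturday, the deadline becomes 23 November 2018 (Friday).
Final deadline: 23 November 2018.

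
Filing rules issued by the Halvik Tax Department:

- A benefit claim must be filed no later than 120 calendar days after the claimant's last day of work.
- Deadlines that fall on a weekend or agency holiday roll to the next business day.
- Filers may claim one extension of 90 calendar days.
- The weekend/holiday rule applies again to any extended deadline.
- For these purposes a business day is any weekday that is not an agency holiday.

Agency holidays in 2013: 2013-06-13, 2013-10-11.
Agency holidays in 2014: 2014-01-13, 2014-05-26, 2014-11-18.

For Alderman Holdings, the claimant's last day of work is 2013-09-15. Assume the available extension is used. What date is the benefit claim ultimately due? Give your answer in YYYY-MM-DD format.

2014-04-14

From 2013-09-15, 120 calendar days later is 2014-01-13.
Because 2014-01-13 is a listed holiday, the deadline becomes 2014-01-14 (Tuesday).
With the 90-day extension, 2014-01-14 becomes 2014-04-14.
2014-04-14 (Monday) is already a business day.
The final due date is 2014-04-14.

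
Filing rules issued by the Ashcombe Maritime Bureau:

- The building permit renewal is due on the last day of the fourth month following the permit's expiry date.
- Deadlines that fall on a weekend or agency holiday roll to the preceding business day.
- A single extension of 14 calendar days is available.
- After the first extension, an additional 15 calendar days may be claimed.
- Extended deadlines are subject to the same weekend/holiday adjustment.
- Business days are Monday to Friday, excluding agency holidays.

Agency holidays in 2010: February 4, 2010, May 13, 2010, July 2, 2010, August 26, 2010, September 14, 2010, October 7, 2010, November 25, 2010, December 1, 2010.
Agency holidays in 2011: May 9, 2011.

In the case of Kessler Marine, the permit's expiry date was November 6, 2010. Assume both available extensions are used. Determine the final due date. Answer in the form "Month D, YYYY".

April 29, 2011

4 months after November 6, 2010 falls in March 2011; the last day of that month is March 31, 2011.
Since March 31, 2011 is a Thursday and not a holiday, the date is unchanged.
With the 14-day extension, March 31, 2011 becomes April 14, 2011.
Since April 14, 2011 is a Thursday and not a holiday, the date is unchanged.
Add the 15 calendar-day extension to April 14, 2011: April 29, 2011.
April 29, 2011 (Friday) is already a business day.
So the filing is due April 29, 2011.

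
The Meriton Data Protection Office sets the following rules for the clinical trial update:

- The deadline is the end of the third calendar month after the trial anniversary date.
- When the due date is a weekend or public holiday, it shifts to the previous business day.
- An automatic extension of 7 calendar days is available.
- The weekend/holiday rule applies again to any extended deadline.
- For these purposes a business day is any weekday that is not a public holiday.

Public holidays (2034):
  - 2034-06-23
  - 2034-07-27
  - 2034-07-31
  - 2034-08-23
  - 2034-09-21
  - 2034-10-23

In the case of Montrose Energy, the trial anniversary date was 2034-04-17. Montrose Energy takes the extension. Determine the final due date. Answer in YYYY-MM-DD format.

2034-08-04

The third month after 2034-04-17 is July 2034, whose last day is 2034-07-31.
2034-07-31 is a listed holiday; the preceding business day is 2034-07-28 (Friday).
Add the 7 calendar-day extension to 2034-07-28: 2034-08-04.
2034-08-04 is a Friday and not a listed holiday, so it stands.
The final due date is 2034-08-04.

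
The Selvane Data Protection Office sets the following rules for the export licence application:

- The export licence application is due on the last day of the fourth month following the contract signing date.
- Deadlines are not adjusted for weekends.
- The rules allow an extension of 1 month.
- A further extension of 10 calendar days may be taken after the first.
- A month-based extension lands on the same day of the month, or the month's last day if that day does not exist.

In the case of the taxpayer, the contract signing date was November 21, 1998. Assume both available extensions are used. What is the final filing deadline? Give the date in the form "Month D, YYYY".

The fourth month after November 21, 1998 is March 1999, whose last day is March 31, 1999.
March 31, 1999 is a Wednesday; no weekend or holiday adjustment applies.
Applying the 1 month extension: 1 month after March 31, 1999 is April 30, 1999 (day 31 does not exist in April, so the month's last day is used).
No adjustment is made for weekends or holidays, so April 30, 1999 stands.
With the 10-day extension, April 30, 1999 becomes May 10, 1999.
May 10, 1999 is a Monday; no weekend or holiday adjustment applies.
Deadline: May 10, 1999.

May 10, 1999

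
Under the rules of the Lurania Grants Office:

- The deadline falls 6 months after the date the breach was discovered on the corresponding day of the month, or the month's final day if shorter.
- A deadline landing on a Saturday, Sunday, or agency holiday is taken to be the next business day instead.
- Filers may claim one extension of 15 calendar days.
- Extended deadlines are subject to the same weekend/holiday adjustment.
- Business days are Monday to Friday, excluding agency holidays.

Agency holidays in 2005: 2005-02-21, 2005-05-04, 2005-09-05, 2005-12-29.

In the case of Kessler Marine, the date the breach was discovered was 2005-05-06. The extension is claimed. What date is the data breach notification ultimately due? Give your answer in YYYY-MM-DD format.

6 months from 2005-05-06 is 2005-11-06.
2005-11-06 falls on a Sunday. Rolling to the next business day gives 2005-11-07, a Monday.
Applying the 15-calendar-day extension: 2005-11-07 + 15 days = 2005-11-22.
Since 2005-11-22 is a Tuesday and not a holiday, the date is unchanged.
Final deadline: 2005-11-22.

2005-11-22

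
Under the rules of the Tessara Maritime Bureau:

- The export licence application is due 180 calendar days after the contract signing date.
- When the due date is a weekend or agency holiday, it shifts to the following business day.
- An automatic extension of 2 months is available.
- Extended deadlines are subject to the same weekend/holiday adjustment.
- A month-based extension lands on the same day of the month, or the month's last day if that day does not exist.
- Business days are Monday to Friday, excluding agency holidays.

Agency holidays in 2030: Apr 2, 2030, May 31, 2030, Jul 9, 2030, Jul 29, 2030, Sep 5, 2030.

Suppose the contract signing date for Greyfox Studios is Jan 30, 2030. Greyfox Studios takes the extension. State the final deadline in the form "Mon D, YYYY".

Sep 30, 2030

From Jan 30, 2030, 180 calendar days later is Jul 29, 2030.
Jul 29, 2030 is a listed holiday, so it moves to the next business day, Jul 30, 2030 (Tuesday).
Applying the 2 months extension: 2 months after Jul 30, 2030 is Sep 30, 2030.
Sep 30, 2030 (Monday) is already a business day.
So the filing is due Sep 30, 2030.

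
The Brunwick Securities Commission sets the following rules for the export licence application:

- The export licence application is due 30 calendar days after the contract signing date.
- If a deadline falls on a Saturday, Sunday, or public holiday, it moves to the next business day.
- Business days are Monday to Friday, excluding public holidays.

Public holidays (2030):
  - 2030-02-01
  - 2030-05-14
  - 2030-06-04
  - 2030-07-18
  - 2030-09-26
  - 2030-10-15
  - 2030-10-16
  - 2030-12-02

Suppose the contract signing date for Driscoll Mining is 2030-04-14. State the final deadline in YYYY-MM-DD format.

2030-05-15

From 2030-04-14, 30 calendar days later is 2030-05-14.
2030-05-14 is a listed holiday, so it moves to the next business day, 2030-05-15 (Wednesday).
The final due date is 2030-05-15.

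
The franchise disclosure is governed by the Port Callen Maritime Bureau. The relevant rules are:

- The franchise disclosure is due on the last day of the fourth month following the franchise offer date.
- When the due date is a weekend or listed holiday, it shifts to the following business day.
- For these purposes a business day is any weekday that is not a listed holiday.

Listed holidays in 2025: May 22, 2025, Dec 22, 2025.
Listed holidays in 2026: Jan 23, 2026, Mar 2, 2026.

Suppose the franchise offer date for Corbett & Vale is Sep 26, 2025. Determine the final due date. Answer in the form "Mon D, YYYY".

4 months after Sep 26, 2025 is January 2026; that month ends on Jan 31, 2026.
Jan 31, 2026 is a Saturday; the next business day is Feb 2, 2026 (Monday).
Final deadline: Feb 2, 2026.

Feb 2, 2026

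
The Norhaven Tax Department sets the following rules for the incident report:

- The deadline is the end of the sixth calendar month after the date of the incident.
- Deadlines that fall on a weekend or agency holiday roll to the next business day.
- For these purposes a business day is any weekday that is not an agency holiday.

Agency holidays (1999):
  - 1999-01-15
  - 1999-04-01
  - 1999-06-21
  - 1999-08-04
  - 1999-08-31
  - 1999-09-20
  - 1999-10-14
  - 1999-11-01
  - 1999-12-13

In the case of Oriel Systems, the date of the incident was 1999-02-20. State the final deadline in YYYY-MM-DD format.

6 months after 1999-02-20 falls in August 1999; the last day of that month is 1999-08-31.
1999-08-31 falls on a listed holiday. Rolling to the next business day gives 1999-09-01, a Wednesday.
The final due date is 1999-09-01.

1999-09-01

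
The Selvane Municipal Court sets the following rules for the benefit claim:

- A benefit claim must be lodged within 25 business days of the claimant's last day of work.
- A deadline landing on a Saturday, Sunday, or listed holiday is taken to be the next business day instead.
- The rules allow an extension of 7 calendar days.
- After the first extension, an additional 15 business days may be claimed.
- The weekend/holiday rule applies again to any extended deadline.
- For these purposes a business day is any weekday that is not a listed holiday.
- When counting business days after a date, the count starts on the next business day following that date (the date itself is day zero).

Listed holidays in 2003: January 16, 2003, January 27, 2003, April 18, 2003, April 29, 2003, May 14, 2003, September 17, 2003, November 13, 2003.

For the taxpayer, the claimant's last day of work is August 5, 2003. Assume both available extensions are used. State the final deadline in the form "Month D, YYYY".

Counting 25 business days after August 5, 2003 (skipping weekends and listed holidays) reaches September 9, 2003.
September 9, 2003 falls on a Tuesday, which is a business day, so no adjustment is needed.
Applying the 7-calendar-day extension: September 9, 2003 + 7 days = September 16, 2003.
Since September 16, 2003 is a Tuesday and not a holiday, the date is unchanged.
Counting 15 further business days from September 16, 2003 reaches October 8, 2003.
October 8, 2003 is a Wednesday and not a listed holiday, so it stands.
Final deadline: October 8, 2003.

October 8, 2003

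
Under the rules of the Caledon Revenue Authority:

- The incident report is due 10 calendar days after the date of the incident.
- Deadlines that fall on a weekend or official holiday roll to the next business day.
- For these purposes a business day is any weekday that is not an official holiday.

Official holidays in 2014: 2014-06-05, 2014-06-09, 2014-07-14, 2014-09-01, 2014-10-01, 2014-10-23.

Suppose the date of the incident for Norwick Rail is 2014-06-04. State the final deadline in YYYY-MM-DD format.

2014-06-16

10 calendar days after 2014-06-04 is 2014-06-14.
2014-06-14 is a Saturday, so it moves to the next business day, 2014-06-16 (Monday).
Final deadline: 2014-06-16.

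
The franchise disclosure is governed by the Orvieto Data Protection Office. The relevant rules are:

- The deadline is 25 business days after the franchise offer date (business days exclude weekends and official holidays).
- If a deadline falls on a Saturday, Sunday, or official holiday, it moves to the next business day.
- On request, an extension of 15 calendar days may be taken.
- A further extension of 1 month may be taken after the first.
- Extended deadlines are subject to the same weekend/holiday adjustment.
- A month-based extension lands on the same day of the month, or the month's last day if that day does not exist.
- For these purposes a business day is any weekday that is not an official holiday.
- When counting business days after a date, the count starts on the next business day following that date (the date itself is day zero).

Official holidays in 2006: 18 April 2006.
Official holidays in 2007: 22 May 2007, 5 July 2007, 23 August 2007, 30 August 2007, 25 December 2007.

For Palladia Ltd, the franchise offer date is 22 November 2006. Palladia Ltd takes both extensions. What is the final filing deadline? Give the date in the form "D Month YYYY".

Starting the day after 22 November 2006 and counting 25 business days lands on 27 December 2006.
Since 27 December 2006 is a Wednesday and not a holiday, the date is unchanged.
Add the 15 calendar-day extension to 27 December 2006: 11 January 2007.
Since 11 January 2007 is a Thursday and not a holiday, the date is unchanged.
The 1 month extension carries 11 January 2007 to 11 February 2007.
11 February 2007 is a Sunday, so it moves to the next business day, 12 February 2007 (Monday).
So the filing is due 12 February 2007.

12 February 2007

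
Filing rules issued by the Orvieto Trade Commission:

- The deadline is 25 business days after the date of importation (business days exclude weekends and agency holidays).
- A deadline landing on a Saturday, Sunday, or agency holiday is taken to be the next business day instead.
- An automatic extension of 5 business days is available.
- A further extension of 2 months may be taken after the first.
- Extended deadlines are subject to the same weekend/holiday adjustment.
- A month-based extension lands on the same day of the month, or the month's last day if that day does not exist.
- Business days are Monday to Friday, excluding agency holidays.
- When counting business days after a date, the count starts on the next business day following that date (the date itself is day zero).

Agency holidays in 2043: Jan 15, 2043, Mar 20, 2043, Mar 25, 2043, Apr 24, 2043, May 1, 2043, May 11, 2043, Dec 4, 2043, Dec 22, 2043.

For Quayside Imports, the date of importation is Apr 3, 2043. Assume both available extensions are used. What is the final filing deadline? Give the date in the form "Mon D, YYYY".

Starting the day after Apr 3, 2043 and counting 25 business days lands on May 13, 2043.
May 13, 2043 is a Wednesday and not a listed holiday, so it stands.
Counting 5 further business days from May 13, 2043 reaches May 20, 2043.
Since May 20, 2043 is a Wednesday and not a holiday, the date is unchanged.
Applying the 2 months extension: 2 months after May 20, 2043 is Jul 20, 2043.
Jul 20, 2043 (Monday) is already a business day.
Final deadline: Jul 20, 2043.

Jul 20, 2043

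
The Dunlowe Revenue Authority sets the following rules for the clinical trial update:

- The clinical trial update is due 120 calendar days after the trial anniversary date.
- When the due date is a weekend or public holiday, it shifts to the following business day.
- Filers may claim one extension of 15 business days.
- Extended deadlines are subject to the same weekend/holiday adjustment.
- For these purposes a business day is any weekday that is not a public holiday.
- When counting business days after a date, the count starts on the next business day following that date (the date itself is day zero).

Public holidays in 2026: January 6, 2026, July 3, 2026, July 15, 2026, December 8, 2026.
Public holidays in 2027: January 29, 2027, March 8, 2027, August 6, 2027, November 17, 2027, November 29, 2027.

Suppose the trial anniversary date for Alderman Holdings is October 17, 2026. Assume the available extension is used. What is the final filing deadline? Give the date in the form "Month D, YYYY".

From October 17, 2026, 120 calendar days later is February 14, 2027.
February 14, 2027 is a Sunday; the next business day is February 15, 2027 (Monday).
The 15-business-day extension runs from February 15, 2027 to March 9, 2027.
March 9, 2027 is a Tuesday and not a listed holiday, so it stands.
Final deadline: March 9, 2027.

March 9, 2027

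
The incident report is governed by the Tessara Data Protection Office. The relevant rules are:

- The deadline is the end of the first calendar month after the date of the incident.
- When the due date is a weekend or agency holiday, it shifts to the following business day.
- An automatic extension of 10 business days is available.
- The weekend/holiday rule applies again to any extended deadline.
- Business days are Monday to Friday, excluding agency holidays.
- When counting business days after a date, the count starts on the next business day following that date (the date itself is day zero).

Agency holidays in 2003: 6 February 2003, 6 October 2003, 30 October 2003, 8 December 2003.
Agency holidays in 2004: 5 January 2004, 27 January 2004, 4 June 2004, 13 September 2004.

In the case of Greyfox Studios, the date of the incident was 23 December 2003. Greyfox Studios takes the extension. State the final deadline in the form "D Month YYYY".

16 February 2004

The first month after 23 December 2003 is January 2004, whose last day is 31 January 2004.
31 January 2004 is a Saturday, so it moves to the next business day, 2 February 2004 (Monday).
The 10-business-day extension runs from 2 February 2004 to 16 February 2004.
16 February 2004 falls on a Monday, which is a business day, so no adjustment is needed.
The final due date is 16 February 2004.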